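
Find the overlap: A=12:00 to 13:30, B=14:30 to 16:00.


0 minutes

Meeting A: 720-810 (in minutes from midnight)
Meeting B: 870-960
Overlap start = max(720, 870) = 870
Overlap end = min(810, 960) = 810
Overlap = max(0, 810 - 870) = 0 min


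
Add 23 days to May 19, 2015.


June 11, 2015

Start: May 19, 2015
Add 23 days
May 19 → June 1: 31 - 19 + 1 = 13 days (23 - 13 = 10 left)
June 1 + 10 = June 11, 2015


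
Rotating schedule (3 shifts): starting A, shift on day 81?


Shifts: A, B, C
Start: A (index 0)
Day 81: (0 + 81 - 1) mod 3
= 80 mod 3
= 2
Index 2 → shift C

Shift C


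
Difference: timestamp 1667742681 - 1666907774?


834907 seconds (231.9 hours / 9.66 days)

Difference = 1667742681 - 1666907774 = 834907 seconds
In hours: 834907 / 3600 ≈ 231.9
In days: 834907 / 86400 ≈ 9.66


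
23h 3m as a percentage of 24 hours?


0.9604 (96.04%)

Total minutes: 23×60 + 3 = 1383
Day = 24×60 = 1440 minutes
Fraction = 1383/1440 ≈ 0.9604
As a percentage: 1383/1440 × 100 ≈ 96.04%


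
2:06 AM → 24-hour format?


02:06

Input: 2:06 AM
AM hour stays: 2


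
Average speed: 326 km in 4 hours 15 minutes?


Distance: 326 km
Time: 4h 15m = 255 min = 255/60 = 17/4 hours
Speed = 326 ÷ (17/4) = 326 × 4 / 17 = 1304/17 ≈ 76.7 km/h

76.7 km/h


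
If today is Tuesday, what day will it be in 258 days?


Start: Tuesday (index 1)
(1 + 258) mod 7
= 259 mod 7
= 0
Index 0 → Monday

Monday


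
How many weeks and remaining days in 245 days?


Weeks: 245 ÷ 7 = 35 remainder 0

35 weeks 0 days


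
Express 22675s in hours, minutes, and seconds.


6h 17m 55s

Hours: 22675 ÷ 3600 = 6 remainder 1075
Minutes: 1075 ÷ 60 = 17 remainder 55
Seconds: 55


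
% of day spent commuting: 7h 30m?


Time: 450 minutes
Day: 1440 minutes
Percentage = (450/1440) × 100 ≈ 31.3%

31.3%


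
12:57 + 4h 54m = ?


Start: 777 minutes from midnight
Add: 294 minutes
Total: 1071 minutes
Hours: 1071 ÷ 60 = 17 remainder 51

17:51


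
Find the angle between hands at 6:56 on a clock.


128.0°

Hour hand = 6×30 + 56×0.5 = 208.0°
Minute hand = 56×6 = 336°
Difference = |208.0 - 336| = 128.0°


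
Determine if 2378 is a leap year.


No

Rules: divisible by 4 AND (not by 100 OR by 400)
2378 ÷ 4 = 594 remainder 2 → not divisible by 4
Not divisible by 4 → not a leap year


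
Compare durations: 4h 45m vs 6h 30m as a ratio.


19:26 (0.73)

Duration 1: 285 minutes
Duration 2: 390 minutes
Ratio = 285:390
GCD = 15
Simplified = 19:26
As a decimal: 19/26 ≈ 0.73


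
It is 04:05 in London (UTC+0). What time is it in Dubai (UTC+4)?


Time difference = UTC+4 - UTC+0 = +4 hours
New hour = (4 + 4) mod 24
= 8 mod 24 = 8
Minutes unchanged → 08:05

08:05


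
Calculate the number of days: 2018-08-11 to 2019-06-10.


303 days

From August 11, 2018 to June 10, 2019
Rest of August 2018: 31 - 11 = 20
Full months: September 30, October 31, November 30, December 31, January 31, February 2019 28, March 31, April 30, May 31
Days into June 2019: 10
Total = 20 + 30 + 31 + 30 + 31 + 31 + 28 + 31 + 30 + 31 + 10 = 303 days


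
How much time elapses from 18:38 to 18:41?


End time in minutes: 18×60 + 41 = 1121
Start time in minutes: 18×60 + 38 = 1118
Difference = 1121 - 1118 = 3 minutes
= 0 hours 3 minutes

0h 3m


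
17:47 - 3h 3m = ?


Start: 1067 minutes from midnight
Subtract: 183 minutes
Remaining: 1067 - 183 = 884
Hours: 14, Minutes: 44

14:44


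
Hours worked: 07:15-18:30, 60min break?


10h 15m (615 minutes)

Total time = (18×60+30) - (7×60+15)
= 1110 - 435 = 675 min
Minus break: 675 - 60 = 615 min
= 10h 15m


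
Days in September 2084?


30 days

Month: September (month 9)
September has 30 days


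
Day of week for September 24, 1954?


Zeller's congruence:
q=24, m=9, k=54, j=19
h = (24 + ⌊13×10/5⌋ + 54 + ⌊54/4⌋ + ⌊19/4⌋ - 2×19) mod 7
= (24 + 26 + 54 + 13 + 4 - 38) mod 7
= 83 mod 7 = 6
h=6 → Friday

Friday


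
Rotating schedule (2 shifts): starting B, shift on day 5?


Shift B

Shifts: A, B
Start: B (index 1)
Day 5: (1 + 5 - 1) mod 2
= 5 mod 2
= 1
Index 1 → shift B


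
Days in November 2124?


Month: November (month 11)
November has 30 days

30 days


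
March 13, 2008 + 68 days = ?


Start: March 13, 2008
Add 68 days
March 13 → April 1: 31 - 13 + 1 = 19 days (68 - 19 = 49 left)
April 1 → May 1: 30 - 1 + 1 = 30 days (49 - 30 = 19 left)
May 1 + 19 = May 20, 2008

May 20, 2008


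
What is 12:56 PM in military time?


Input: 12:56 PM
12 PM → 12 (noon)

12:56


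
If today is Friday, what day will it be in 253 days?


Start: Friday (index 4)
(4 + 253) mod 7
= 257 mod 7
= 5
Index 5 → Saturday

Saturday


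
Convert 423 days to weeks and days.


Weeks: 423 ÷ 7 = 60 remainder 3

60 weeks 3 days


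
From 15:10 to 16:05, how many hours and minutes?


End time in minutes: 16×60 + 5 = 965
Start time in minutes: 15×60 + 10 = 910
Difference = 965 - 910 = 55 minutes
= 0 hours 55 minutes

0h 55m


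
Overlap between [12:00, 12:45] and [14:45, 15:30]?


0 minutes

Meeting A: 720-765 (in minutes from midnight)
Meeting B: 885-930
Overlap start = max(720, 885) = 885
Overlap end = min(765, 930) = 765
Overlap = max(0, 765 - 885) = 0 min


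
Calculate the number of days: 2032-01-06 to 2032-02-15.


From January 6, 2032 to February 15, 2032
Rest of January 2032: 31 - 6 = 25
Days into February 2032: 15
Total = 25 + 15 = 40 days

40 days


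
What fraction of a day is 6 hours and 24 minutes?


0.2667 (26.67%)

Total minutes: 6×60 + 24 = 384
Day = 24×60 = 1440 minutes
Fraction = 384/1440 ≈ 0.2667
As a percentage: 384/1440 × 100 ≈ 26.67%


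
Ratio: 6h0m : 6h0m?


Duration 1: 360 minutes
Duration 2: 360 minutes
Ratio = 360:360
GCD = 360
Simplified = 1:1
As a decimal: 1/1 = 1.00

1:1 (1.00)


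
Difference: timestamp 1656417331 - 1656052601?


364730 seconds (101.3 hours / 4.22 days)

Difference = 1656417331 - 1656052601 = 364730 seconds
In hours: 364730 / 3600 ≈ 101.3
In days: 364730 / 86400 ≈ 4.22


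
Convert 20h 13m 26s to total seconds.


Hours: 20 × 3600 = 72000
Minutes: 13 × 60 = 780
Seconds: 26
Total = 72000 + 780 + 26 = 72806

72806 seconds


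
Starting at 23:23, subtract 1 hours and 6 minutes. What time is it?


22:17

Start: 1403 minutes from midnight
Subtract: 66 minutes
Remaining: 1403 - 66 = 1337
Hours: 22, Minutes: 17


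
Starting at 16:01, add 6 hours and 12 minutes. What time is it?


22:13

Start: 961 minutes from midnight
Add: 372 minutes
Total: 1333 minutes
Hours: 1333 ÷ 60 = 22 remainder 13


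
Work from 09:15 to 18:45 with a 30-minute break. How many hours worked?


Total time = (18×60+45) - (9×60+15)
= 1125 - 555 = 570 min
Minus break: 570 - 30 = 540 min
= 9h 0m

9h 0m (540 minutes)


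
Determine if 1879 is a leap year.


No

Rules: divisible by 4 AND (not by 100 OR by 400)
1879 ÷ 4 = 469 remainder 3 → not divisible by 4
Not divisible by 4 → not a leap year


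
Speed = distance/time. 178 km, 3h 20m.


Distance: 178 km
Time: 3h 20m = 200 min = 200/60 = 10/3 hours
Speed = 178 ÷ (10/3) = 178 × 3 / 10 = 534/10 = 53.4 km/h

53.4 km/h


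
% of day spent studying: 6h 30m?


27.1%

Time: 390 minutes
Day: 1440 minutes
Percentage = (390/1440) × 100 ≈ 27.1%


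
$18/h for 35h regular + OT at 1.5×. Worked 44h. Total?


Regular: 35h × $18 = $630.00
Overtime: 44 - 35 = 9h
OT pay: 9h × $18 × 1.5 = $243.00
Total = $630.00 + $243.00 = $873.00

$873.00


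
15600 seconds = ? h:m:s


Hours: 15600 ÷ 3600 = 4 remainder 1200
Minutes: 1200 ÷ 60 = 20 remainder 0
Seconds: 0

4h 20m 0s


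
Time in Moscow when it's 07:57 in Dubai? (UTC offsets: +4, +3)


06:57

Time difference = UTC+3 - UTC+4 = -1 hours
New hour = (7 -1) mod 24
= 6 mod 24 = 6
Minutes unchanged → 06:57


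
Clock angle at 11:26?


173.0°

Hour hand = 11×30 + 26×0.5 = 343.0°
Minute hand = 26×6 = 156°
Difference = |343.0 - 156| = 187.0°
Since > 180°: 360 - 187.0 = 173.0°


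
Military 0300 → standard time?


3:00 AM

Hour: 3
3 < 12 → AM


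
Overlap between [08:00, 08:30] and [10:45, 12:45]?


0 minutes

Meeting A: 480-510 (in minutes from midnight)
Meeting B: 645-765
Overlap start = max(480, 645) = 645
Overlap end = min(510, 765) = 510
Overlap = max(0, 510 - 645) = 0 min


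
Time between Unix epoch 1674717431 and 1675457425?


Difference = 1675457425 - 1674717431 = 739994 seconds
In hours: 739994 / 3600 ≈ 205.6
In days: 739994 / 86400 ≈ 8.56

739994 seconds (205.6 hours / 8.56 days)


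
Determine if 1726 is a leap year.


Rules: divisible by 4 AND (not by 100 OR by 400)
1726 ÷ 4 = 431 remainder 2 → not divisible by 4
Not divisible by 4 → not a leap year

No


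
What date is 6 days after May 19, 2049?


May 25, 2049

Start: May 19, 2049
Add 6 days
May 19 + 6 = May 25, 2049


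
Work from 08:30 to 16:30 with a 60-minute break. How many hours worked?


7h 0m (420 minutes)

Total time = (16×60+30) - (8×60+30)
= 990 - 510 = 480 min
Minus break: 480 - 60 = 420 min
= 7h 0m


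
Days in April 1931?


Month: April (month 4)
April has 30 days

30 days


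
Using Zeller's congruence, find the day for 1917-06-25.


Monday

Zeller's congruence:
q=25, m=6, k=17, j=19
h = (25 + ⌊13×7/5⌋ + 17 + ⌊17/4⌋ + ⌊19/4⌋ - 2×19) mod 7
= (25 + 18 + 17 + 4 + 4 - 38) mod 7
= 30 mod 7 = 2
h=2 → Monday


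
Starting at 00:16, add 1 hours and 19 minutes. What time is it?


01:35

Start: 16 minutes from midnight
Add: 79 minutes
Total: 95 minutes
Hours: 95 ÷ 60 = 1 remainder 35


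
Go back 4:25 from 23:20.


Start: 1400 minutes from midnight
Subtract: 265 minutes
Remaining: 1400 - 265 = 1135
Hours: 18, Minutes: 55

18:55


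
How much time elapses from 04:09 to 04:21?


End time in minutes: 4×60 + 21 = 261
Start time in minutes: 4×60 + 9 = 249
Difference = 261 - 249 = 12 minutes
= 0 hours 12 minutes

0h 12m


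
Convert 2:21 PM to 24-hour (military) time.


14:21

Input: 2:21 PM
PM: 2 + 12 = 14


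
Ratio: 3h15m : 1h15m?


Duration 1: 195 minutes
Duration 2: 75 minutes
Ratio = 195:75
GCD = 15
Simplified = 13:5
As a decimal: 13/5 = 2.60

13:5 (2.60)


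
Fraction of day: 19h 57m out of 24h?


0.8313 (83.13%)

Total minutes: 19×60 + 57 = 1197
Day = 24×60 = 1440 minutes
Fraction = 1197/1440 ≈ 0.8313
As a percentage: 1197/1440 × 100 ≈ 83.13%


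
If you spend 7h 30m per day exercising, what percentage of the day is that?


Time: 450 minutes
Day: 1440 minutes
Percentage = (450/1440) × 100 ≈ 31.3%

31.3%


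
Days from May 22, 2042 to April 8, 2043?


321 days

From May 22, 2042 to April 8, 2043
Rest of May 2042: 31 - 22 = 9
Full months: June 30, July 31, August 31, September 30, October 31, November 30, December 31, January 31, February 2043 28, March 31
Days into April 2043: 8
Total = 9 + 30 + 31 + 31 + 30 + 31 + 30 + 31 + 31 + 28 + 31 + 8 = 321 days


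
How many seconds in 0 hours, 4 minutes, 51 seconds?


Hours: 0 × 3600 = 0
Minutes: 4 × 60 = 240
Seconds: 51
Total = 0 + 240 + 51 = 291

291 seconds


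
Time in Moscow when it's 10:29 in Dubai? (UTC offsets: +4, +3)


Time difference = UTC+3 - UTC+4 = -1 hours
New hour = (10 -1) mod 24
= 9 mod 24 = 9
Minutes unchanged → 09:29

09:29


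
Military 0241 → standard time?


Hour: 2
2 < 12 → AM

2:41 AM


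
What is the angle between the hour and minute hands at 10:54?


Hour hand = 10×30 + 54×0.5 = 327.0°
Minute hand = 54×6 = 324°
Difference = |327.0 - 324| = 3.0°

3.0°


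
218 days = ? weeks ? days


31 weeks 1 days

Weeks: 218 ÷ 7 = 31 remainder 1


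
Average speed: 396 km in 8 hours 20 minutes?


47.5 km/h

Distance: 396 km
Time: 8h 20m = 500 min = 500/60 = 25/3 hours
Speed = 396 ÷ (25/3) = 396 × 3 / 25 = 1188/25 ≈ 47.5 km/h


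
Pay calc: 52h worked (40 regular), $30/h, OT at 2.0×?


Regular: 40h × $30 = $1200.00
Overtime: 52 - 40 = 12h
OT pay: 12h × $30 × 2.0 = $720.00
Total = $1200.00 + $720.00 = $1920.00

$1920.00


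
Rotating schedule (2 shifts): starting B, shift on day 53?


Shifts: A, B
Start: B (index 1)
Day 53: (1 + 53 - 1) mod 2
= 53 mod 2
= 1
Index 1 → shift B

Shift B


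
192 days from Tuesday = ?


Friday

Start: Tuesday (index 1)
(1 + 192) mod 7
= 193 mod 7
= 4
Index 4 → Friday


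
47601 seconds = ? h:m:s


Hours: 47601 ÷ 3600 = 13 remainder 801
Minutes: 801 ÷ 60 = 13 remainder 21
Seconds: 21

13h 13m 21s


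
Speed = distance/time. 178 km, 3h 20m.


53.4 km/h

Distance: 178 km
Time: 3h 20m = 200 min = 200/60 = 10/3 hours
Speed = 178 ÷ (10/3) = 178 × 3 / 10 = 534/10 = 53.4 km/h


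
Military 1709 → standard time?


5:09 PM

Hour: 17
17 - 12 = 5 → PM


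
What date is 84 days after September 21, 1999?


Start: September 21, 1999
Add 84 days
September 21 → October 1: 30 - 21 + 1 = 10 days (84 - 10 = 74 left)
October 1 → November 1: 31 - 1 + 1 = 31 days (74 - 31 = 43 left)
November 1 → December 1: 30 - 1 + 1 = 30 days (43 - 30 = 13 left)
December 1 + 13 = December 14, 1999

December 14, 1999


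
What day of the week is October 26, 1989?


Zeller's congruence:
q=26, m=10, k=89, j=19
h = (26 + ⌊13×11/5⌋ + 89 + ⌊89/4⌋ + ⌊19/4⌋ - 2×19) mod 7
= (26 + 28 + 89 + 22 + 4 - 38) mod 7
= 131 mod 7 = 5
h=5 → Thursday

Thursday


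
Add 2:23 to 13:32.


Start: 812 minutes from midnight
Add: 143 minutes
Total: 955 minutes
Hours: 955 ÷ 60 = 15 remainder 55

15:55


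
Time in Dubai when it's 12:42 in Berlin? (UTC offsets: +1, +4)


15:42

Time difference = UTC+4 - UTC+1 = +3 hours
New hour = (12 + 3) mod 24
= 15 mod 24 = 15
Minutes unchanged → 15:42


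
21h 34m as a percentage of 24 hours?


Total minutes: 21×60 + 34 = 1294
Day = 24×60 = 1440 minutes
Fraction = 1294/1440 ≈ 0.8986
As a percentage: 1294/1440 × 100 ≈ 89.86%

0.8986 (89.86%)


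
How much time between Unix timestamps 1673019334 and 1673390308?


Difference = 1673390308 - 1673019334 = 370974 seconds
In hours: 370974 / 3600 ≈ 103.0
In days: 370974 / 86400 ≈ 4.29

370974 seconds (103.0 hours / 4.29 days)


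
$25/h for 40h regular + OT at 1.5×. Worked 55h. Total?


Regular: 40h × $25 = $1000.00
Overtime: 55 - 40 = 15h
OT pay: 15h × $25 × 1.5 = $562.50
Total = $1000.00 + $562.50 = $1562.50

$1562.50


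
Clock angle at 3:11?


Hour hand = 3×30 + 11×0.5 = 95.5°
Minute hand = 11×6 = 66°
Difference = |95.5 - 66| = 29.5°

29.5°


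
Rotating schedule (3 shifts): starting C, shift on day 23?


Shift A

Shifts: A, B, C
Start: C (index 2)
Day 23: (2 + 23 - 1) mod 3
= 24 mod 3
= 0
Index 0 → shift A


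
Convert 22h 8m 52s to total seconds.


79732 seconds

Hours: 22 × 3600 = 79200
Minutes: 8 × 60 = 480
Seconds: 52
Total = 79200 + 480 + 52 = 79732


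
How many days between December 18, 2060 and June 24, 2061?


188 days

From December 18, 2060 to June 24, 2061
Rest of December 2060: 31 - 18 = 13
Full months: January 31, February 2061 28, March 31, April 30, May 31
Days into June 2061: 24
Total = 13 + 31 + 28 + 31 + 30 + 31 + 24 = 188 days


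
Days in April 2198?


Month: April (month 4)
April has 30 days

30 days


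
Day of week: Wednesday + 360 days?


Start: Wednesday (index 2)
(2 + 360) mod 7
= 362 mod 7
= 5
Index 5 → Saturday

Saturday


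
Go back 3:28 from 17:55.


Start: 1075 minutes from midnight
Subtract: 208 minutes
Remaining: 1075 - 208 = 867
Hours: 14, Minutes: 27

14:27


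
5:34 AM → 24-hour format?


Input: 5:34 AM
AM hour stays: 5

05:34


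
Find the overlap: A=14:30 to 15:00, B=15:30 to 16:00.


0 minutes

Meeting A: 870-900 (in minutes from midnight)
Meeting B: 930-960
Overlap start = max(870, 930) = 930
Overlap end = min(900, 960) = 900
Overlap = max(0, 900 - 930) = 0 min


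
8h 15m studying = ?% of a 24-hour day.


34.4%

Time: 495 minutes
Day: 1440 minutes
Percentage = (495/1440) × 100 ≈ 34.4%


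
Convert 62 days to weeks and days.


8 weeks 6 days

Weeks: 62 ÷ 7 = 8 remainder 6


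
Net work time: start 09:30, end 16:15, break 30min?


Total time = (16×60+15) - (9×60+30)
= 975 - 570 = 405 min
Minus break: 405 - 30 = 375 min
= 6h 15m

6h 15m (375 minutes)


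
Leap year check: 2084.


Rules: divisible by 4 AND (not by 100 OR by 400)
2084 ÷ 4 = 521 exactly → divisible by 4
2084 ÷ 100 = 20 remainder 84 → not divisible by 100
Divisible by 4 but not by 100 → leap year

Yes


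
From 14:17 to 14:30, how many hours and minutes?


0h 13m

End time in minutes: 14×60 + 30 = 870
Start time in minutes: 14×60 + 17 = 857
Difference = 870 - 857 = 13 minutes
= 0 hours 13 minutes


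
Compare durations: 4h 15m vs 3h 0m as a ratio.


17:12 (1.42)

Duration 1: 255 minutes
Duration 2: 180 minutes
Ratio = 255:180
GCD = 15
Simplified = 17:12
As a decimal: 17/12 ≈ 1.42


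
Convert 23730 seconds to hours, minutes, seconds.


6h 35m 30s

Hours: 23730 ÷ 3600 = 6 remainder 2130
Minutes: 2130 ÷ 60 = 35 remainder 30
Seconds: 30


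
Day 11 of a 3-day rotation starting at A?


Shifts: A, B, C
Start: A (index 0)
Day 11: (0 + 11 - 1) mod 3
= 10 mod 3
= 1
Index 1 → shift B

Shift B


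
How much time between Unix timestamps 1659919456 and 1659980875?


61419 seconds (17.1 hours / 0.71 days)

Difference = 1659980875 - 1659919456 = 61419 seconds
In hours: 61419 / 3600 ≈ 17.1
In days: 61419 / 86400 ≈ 0.71


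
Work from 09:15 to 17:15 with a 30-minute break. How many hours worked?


Total time = (17×60+15) - (9×60+15)
= 1035 - 555 = 480 min
Minus break: 480 - 30 = 450 min
= 7h 30m

7h 30m (450 minutes)


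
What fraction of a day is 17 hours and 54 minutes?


0.7458 (74.58%)

Total minutes: 17×60 + 54 = 1074
Day = 24×60 = 1440 minutes
Fraction = 1074/1440 ≈ 0.7458
As a percentage: 1074/1440 × 100 ≈ 74.58%


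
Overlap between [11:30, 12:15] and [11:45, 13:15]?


30 minutes

Meeting A: 690-735 (in minutes from midnight)
Meeting B: 705-795
Overlap start = max(690, 705) = 705
Overlap end = min(735, 795) = 735
Overlap = max(0, 735 - 705) = 30 min


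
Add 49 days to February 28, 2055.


April 18, 2055

Start: February 28, 2055
Add 49 days
February 28 → March 1: 28 - 28 + 1 = 1 days (49 - 1 = 48 left)
March 1 → April 1: 31 - 1 + 1 = 31 days (48 - 31 = 17 left)
April 1 + 17 = April 18, 2055


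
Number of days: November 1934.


30 days

Month: November (month 11)
November has 30 days


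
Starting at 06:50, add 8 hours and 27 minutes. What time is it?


15:17

Start: 410 minutes from midnight
Add: 507 minutes
Total: 917 minutes
Hours: 917 ÷ 60 = 15 remainder 17


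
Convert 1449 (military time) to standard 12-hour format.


Hour: 14
14 - 12 = 2 → PM

2:49 PM


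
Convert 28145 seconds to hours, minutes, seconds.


7h 49m 5s

Hours: 28145 ÷ 3600 = 7 remainder 2945
Minutes: 2945 ÷ 60 = 49 remainder 5
Seconds: 5


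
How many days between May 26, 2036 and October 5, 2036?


132 days

From May 26, 2036 to October 5, 2036
Rest of May 2036: 31 - 26 = 5
Full months: June 30, July 31, August 31, September 30
Days into October 2036: 5
Total = 5 + 30 + 31 + 31 + 30 + 5 = 132 days


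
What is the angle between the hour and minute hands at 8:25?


Hour hand = 8×30 + 25×0.5 = 252.5°
Minute hand = 25×6 = 150°
Difference = |252.5 - 150| = 102.5°

102.5°


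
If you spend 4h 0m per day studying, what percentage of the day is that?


16.7%

Time: 240 minutes
Day: 1440 minutes
Percentage = (240/1440) × 100 ≈ 16.7%


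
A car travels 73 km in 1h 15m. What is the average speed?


Distance: 73 km
Time: 1h 15m = 75 min = 75/60 = 5/4 hours
Speed = 73 ÷ (5/4) = 73 × 4 / 5 = 292/5 = 58.4 km/h

58.4 km/h


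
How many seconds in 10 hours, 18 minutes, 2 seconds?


37082 seconds

Hours: 10 × 3600 = 36000
Minutes: 18 × 60 = 1080
Seconds: 2
Total = 36000 + 1080 + 2 = 37082


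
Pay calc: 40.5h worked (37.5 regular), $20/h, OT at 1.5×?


Regular: 37.5h × $20 = $750.00
Overtime: 40.5 - 37.5 = 3.0h
OT pay: 3.0h × $20 × 1.5 = $90.00
Total = $750.00 + $90.00 = $840.00

$840.00


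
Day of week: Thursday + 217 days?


Thursday

Start: Thursday (index 3)
(3 + 217) mod 7
= 220 mod 7
= 3
Index 3 → Thursday


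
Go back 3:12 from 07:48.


04:36

Start: 468 minutes from midnight
Subtract: 192 minutes
Remaining: 468 - 192 = 276
Hours: 4, Minutes: 36


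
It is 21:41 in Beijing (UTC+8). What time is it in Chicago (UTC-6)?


07:41

Time difference = UTC-6 - UTC+8 = -14 hours
New hour = (21 -14) mod 24
= 7 mod 24 = 7
Minutes unchanged → 07:41


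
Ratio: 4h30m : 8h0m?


9:16 (0.56)

Duration 1: 270 minutes
Duration 2: 480 minutes
Ratio = 270:480
GCD = 30
Simplified = 9:16
As a decimal: 9/16 ≈ 0.56


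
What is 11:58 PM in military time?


Input: 11:58 PM
PM: 11 + 12 = 23

23:58


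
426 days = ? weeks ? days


Weeks: 426 ÷ 7 = 60 remainder 6

60 weeks 6 days


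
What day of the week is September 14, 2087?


Sunday

Zeller's congruence:
q=14, m=9, k=87, j=20
h = (14 + ⌊13×10/5⌋ + 87 + ⌊87/4⌋ + ⌊20/4⌋ - 2×20) mod 7
= (14 + 26 + 87 + 21 + 5 - 40) mod 7
= 113 mod 7 = 1
h=1 → Sunday


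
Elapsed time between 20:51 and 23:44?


2h 53m

End time in minutes: 23×60 + 44 = 1424
Start time in minutes: 20×60 + 51 = 1251
Difference = 1424 - 1251 = 173 minutes
= 2 hours 53 minutes


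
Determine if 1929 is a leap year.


Rules: divisible by 4 AND (not by 100 OR by 400)
1929 ÷ 4 = 482 remainder 1 → not divisible by 4
Not divisible by 4 → not a leap year

No


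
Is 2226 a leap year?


No

Rules: divisible by 4 AND (not by 100 OR by 400)
2226 ÷ 4 = 556 remainder 2 → not divisible by 4
Not divisible by 4 → not a leap year


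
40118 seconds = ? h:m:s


11h 8m 38s

Hours: 40118 ÷ 3600 = 11 remainder 518
Minutes: 518 ÷ 60 = 8 remainder 38
Seconds: 38


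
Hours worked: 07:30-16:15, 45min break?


Total time = (16×60+15) - (7×60+30)
= 975 - 450 = 525 min
Minus break: 525 - 45 = 480 min
= 8h 0m

8h 0m (480 minutes)


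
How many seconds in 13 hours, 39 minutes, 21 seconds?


Hours: 13 × 3600 = 46800
Minutes: 39 × 60 = 2340
Seconds: 21
Total = 46800 + 2340 + 21 = 49161

49161 seconds


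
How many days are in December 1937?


Month: December (month 12)
December has 31 days

31 days


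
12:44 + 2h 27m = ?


15:11

Start: 764 minutes from midnight
Add: 147 minutes
Total: 911 minutes
Hours: 911 ÷ 60 = 15 remainder 11


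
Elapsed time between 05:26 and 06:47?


1h 21m

End time in minutes: 6×60 + 47 = 407
Start time in minutes: 5×60 + 26 = 326
Difference = 407 - 326 = 81 minutes
= 1 hours 21 minutes


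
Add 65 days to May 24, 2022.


July 28, 2022

Start: May 24, 2022
Add 65 days
May 24 → June 1: 31 - 24 + 1 = 8 days (65 - 8 = 57 left)
June 1 → July 1: 30 - 1 + 1 = 30 days (57 - 30 = 27 left)
July 1 + 27 = July 28, 2022


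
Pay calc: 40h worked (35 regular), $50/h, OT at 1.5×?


$2125.00

Regular: 35h × $50 = $1750.00
Overtime: 40 - 35 = 5h
OT pay: 5h × $50 × 1.5 = $375.00
Total = $1750.00 + $375.00 = $2125.00


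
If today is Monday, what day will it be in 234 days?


Thursday

Start: Monday (index 0)
(0 + 234) mod 7
= 234 mod 7
= 3
Index 3 → Thursday


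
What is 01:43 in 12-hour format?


1:43 AM

Hour: 1
1 < 12 → AM


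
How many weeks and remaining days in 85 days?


12 weeks 1 days

Weeks: 85 ÷ 7 = 12 remainder 1


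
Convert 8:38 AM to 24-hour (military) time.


Input: 8:38 AM
AM hour stays: 8

08:38


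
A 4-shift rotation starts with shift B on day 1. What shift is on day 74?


Shift C

Shifts: A, B, C, D
Start: B (index 1)
Day 74: (1 + 74 - 1) mod 4
= 74 mod 4
= 2
Index 2 → shift C


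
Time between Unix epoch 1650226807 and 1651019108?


Difference = 1651019108 - 1650226807 = 792301 seconds
In hours: 792301 / 3600 ≈ 220.1
In days: 792301 / 86400 ≈ 9.17

792301 seconds (220.1 hours / 9.17 days)


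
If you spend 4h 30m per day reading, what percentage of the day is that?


Time: 270 minutes
Day: 1440 minutes
Percentage = (270/1440) × 100 ≈ 18.8%

18.8%


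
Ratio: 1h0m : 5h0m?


Duration 1: 60 minutes
Duration 2: 300 minutes
Ratio = 60:300
GCD = 60
Simplified = 1:5
As a decimal: 1/5 = 0.20

1:5 (0.20)


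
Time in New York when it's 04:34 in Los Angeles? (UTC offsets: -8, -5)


07:34

Time difference = UTC-5 - UTC-8 = +3 hours
New hour = (4 + 3) mod 24
= 7 mod 24 = 7
Minutes unchanged → 07:34


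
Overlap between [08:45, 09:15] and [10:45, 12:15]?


Meeting A: 525-555 (in minutes from midnight)
Meeting B: 645-735
Overlap start = max(525, 645) = 645
Overlap end = min(555, 735) = 555
Overlap = max(0, 555 - 645) = 0 min

0 minutes


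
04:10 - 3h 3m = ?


01:07

Start: 250 minutes from midnight
Subtract: 183 minutes
Remaining: 250 - 183 = 67
Hours: 1, Minutes: 7


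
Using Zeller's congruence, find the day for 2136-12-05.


Zeller's congruence:
q=5, m=12, k=36, j=21
h = (5 + ⌊13×13/5⌋ + 36 + ⌊36/4⌋ + ⌊21/4⌋ - 2×21) mod 7
= (5 + 33 + 36 + 9 + 5 - 42) mod 7
= 46 mod 7 = 4
h=4 → Wednesday

Wednesday


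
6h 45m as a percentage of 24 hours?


Total minutes: 6×60 + 45 = 405
Day = 24×60 = 1440 minutes
Fraction = 405/1440 ≈ 0.2813
As a percentage: 405/1440 × 100 ≈ 28.13%

0.2813 (28.13%)


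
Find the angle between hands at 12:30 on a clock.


Hour hand (12 ≡ 0 on the dial): 0×30 + 30×0.5 = 15.0°
Minute hand = 30×6 = 180°
Difference = |15.0 - 180| = 165.0°

165.0°


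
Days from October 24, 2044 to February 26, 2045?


125 days

From October 24, 2044 to February 26, 2045
Rest of October 2044: 31 - 24 = 7
Full months: November 30, December 31, January 31
Days into February 2045: 26
Total = 7 + 30 + 31 + 31 + 26 = 125 days


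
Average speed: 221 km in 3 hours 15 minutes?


Distance: 221 km
Time: 3h 15m = 195 min = 195/60 = 13/4 hours
Speed = 221 ÷ (13/4) = 221 × 4 / 13 = 884/13 = 68.0 km/h

68.0 km/h


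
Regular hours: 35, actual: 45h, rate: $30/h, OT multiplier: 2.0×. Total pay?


$1650.00

Regular: 35h × $30 = $1050.00
Overtime: 45 - 35 = 10h
OT pay: 10h × $30 × 2.0 = $600.00
Total = $1050.00 + $600.00 = $1650.00


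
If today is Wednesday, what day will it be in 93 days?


Start: Wednesday (index 2)
(2 + 93) mod 7
= 95 mod 7
= 4
Index 4 → Friday

Friday


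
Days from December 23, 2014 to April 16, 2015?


From December 23, 2014 to April 16, 2015
Rest of December 2014: 31 - 23 = 8
Full months: January 31, February 2015 28, March 31
Days into April 2015: 16
Total = 8 + 31 + 28 + 31 + 16 = 114 days

114 days


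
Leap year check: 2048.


Yes

Rules: divisible by 4 AND (not by 100 OR by 400)
2048 ÷ 4 = 512 exactly → divisible by 4
2048 ÷ 100 = 20 remainder 48 → not divisible by 100
Divisible by 4 but not by 100 → leap year


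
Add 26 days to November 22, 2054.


Start: November 22, 2054
Add 26 days
November 22 → December 1: 30 - 22 + 1 = 9 days (26 - 9 = 17 left)
December 1 + 17 = December 18, 2054

December 18, 2054


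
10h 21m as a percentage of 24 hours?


0.4313 (43.13%)

Total minutes: 10×60 + 21 = 621
Day = 24×60 = 1440 minutes
Fraction = 621/1440 ≈ 0.4313
As a percentage: 621/1440 × 100 ≈ 43.13%


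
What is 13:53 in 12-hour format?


Hour: 13
13 - 12 = 1 → PM

1:53 PM


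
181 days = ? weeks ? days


Weeks: 181 ÷ 7 = 25 remainder 6

25 weeks 6 days


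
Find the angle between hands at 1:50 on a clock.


Hour hand = 1×30 + 50×0.5 = 55.0°
Minute hand = 50×6 = 300°
Difference = |55.0 - 300| = 245.0°
Since > 180°: 360 - 245.0 = 115.0°

115.0°


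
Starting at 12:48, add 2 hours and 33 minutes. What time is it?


15:21

Start: 768 minutes from midnight
Add: 153 minutes
Total: 921 minutes
Hours: 921 ÷ 60 = 15 remainder 21


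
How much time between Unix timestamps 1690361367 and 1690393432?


32065 seconds (8.9 hours / 0.37 days)

Difference = 1690393432 - 1690361367 = 32065 seconds
In hours: 32065 / 3600 ≈ 8.9
In days: 32065 / 86400 ≈ 0.37


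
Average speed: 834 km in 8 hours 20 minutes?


100.1 km/h

Distance: 834 km
Time: 8h 20m = 500 min = 500/60 = 25/3 hours
Speed = 834 ÷ (25/3) = 834 × 3 / 25 = 2502/25 ≈ 100.1 km/h


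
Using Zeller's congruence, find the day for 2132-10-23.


Zeller's congruence:
q=23, m=10, k=32, j=21
h = (23 + ⌊13×11/5⌋ + 32 + ⌊32/4⌋ + ⌊21/4⌋ - 2×21) mod 7
= (23 + 28 + 32 + 8 + 5 - 42) mod 7
= 54 mod 7 = 5
h=5 → Thursday

Thursday


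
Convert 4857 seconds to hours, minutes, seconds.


Hours: 4857 ÷ 3600 = 1 remainder 1257
Minutes: 1257 ÷ 60 = 20 remainder 57
Seconds: 57

1h 20m 57s


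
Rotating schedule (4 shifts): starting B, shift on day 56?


Shifts: A, B, C, D
Start: B (index 1)
Day 56: (1 + 56 - 1) mod 4
= 56 mod 4
= 0
Index 0 → shift A

Shift A


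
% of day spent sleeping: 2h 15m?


Time: 135 minutes
Day: 1440 minutes
Percentage = (135/1440) × 100 ≈ 9.4%

9.4%


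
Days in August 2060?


31 days

Month: August (month 8)
August has 31 days


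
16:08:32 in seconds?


Hours: 16 × 3600 = 57600
Minutes: 8 × 60 = 480
Seconds: 32
Total = 57600 + 480 + 32 = 58112

58112 seconds


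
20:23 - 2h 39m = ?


Start: 1223 minutes from midnight
Subtract: 159 minutes
Remaining: 1223 - 159 = 1064
Hours: 17, Minutes: 44

17:44


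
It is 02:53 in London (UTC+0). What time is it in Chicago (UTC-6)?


20:53 (previous day)

Time difference = UTC-6 - UTC+0 = -6 hours
New hour = (2 -6) mod 24
= -4 mod 24 = 20
Minutes unchanged → 20:53; -4 < 0 → previous day


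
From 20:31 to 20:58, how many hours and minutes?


0h 27m

End time in minutes: 20×60 + 58 = 1258
Start time in minutes: 20×60 + 31 = 1231
Difference = 1258 - 1231 = 27 minutes
= 0 hours 27 minutes


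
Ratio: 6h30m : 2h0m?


Duration 1: 390 minutes
Duration 2: 120 minutes
Ratio = 390:120
GCD = 30
Simplified = 13:4
As a decimal: 13/4 = 3.25

13:4 (3.25)


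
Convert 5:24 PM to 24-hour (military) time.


17:24

Input: 5:24 PM
PM: 5 + 12 = 17


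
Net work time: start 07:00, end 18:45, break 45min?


Total time = (18×60+45) - (7×60+0)
= 1125 - 420 = 705 min
Minus break: 705 - 45 = 660 min
= 11h 0m

11h 0m (660 minutes)


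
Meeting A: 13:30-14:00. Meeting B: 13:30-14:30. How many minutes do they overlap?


Meeting A: 810-840 (in minutes from midnight)
Meeting B: 810-870
Overlap start = max(810, 810) = 810
Overlap end = min(840, 870) = 840
Overlap = max(0, 840 - 810) = 30 min

30 minutes


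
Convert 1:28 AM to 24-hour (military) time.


Input: 1:28 AM
AM hour stays: 1

01:28


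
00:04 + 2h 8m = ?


02:12

Start: 4 minutes from midnight
Add: 128 minutes
Total: 132 minutes
Hours: 132 ÷ 60 = 2 remainder 12


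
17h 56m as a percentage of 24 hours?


0.7472 (74.72%)

Total minutes: 17×60 + 56 = 1076
Day = 24×60 = 1440 minutes
Fraction = 1076/1440 ≈ 0.7472
As a percentage: 1076/1440 × 100 ≈ 74.72%


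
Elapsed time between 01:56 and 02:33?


0h 37m

End time in minutes: 2×60 + 33 = 153
Start time in minutes: 1×60 + 56 = 116
Difference = 153 - 116 = 37 minutes
= 0 hours 37 minutes


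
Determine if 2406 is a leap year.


No

Rules: divisible by 4 AND (not by 100 OR by 400)
2406 ÷ 4 = 601 remainder 2 → not divisible by 4
Not divisible by 4 → not a leap year


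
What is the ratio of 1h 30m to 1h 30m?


1:1 (1.00)

Duration 1: 90 minutes
Duration 2: 90 minutes
Ratio = 90:90
GCD = 90
Simplified = 1:1
As a decimal: 1/1 = 1.00


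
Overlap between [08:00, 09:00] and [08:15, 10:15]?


Meeting A: 480-540 (in minutes from midnight)
Meeting B: 495-615
Overlap start = max(480, 495) = 495
Overlap end = min(540, 615) = 540
Overlap = max(0, 540 - 495) = 45 min

45 minutes


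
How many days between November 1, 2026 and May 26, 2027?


From November 1, 2026 to May 26, 2027
Rest of November 2026: 30 - 1 = 29
Full months: December 31, January 31, February 2027 28, March 31, April 30
Days into May 2027: 26
Total = 29 + 31 + 31 + 28 + 31 + 30 + 26 = 206 days

206 days


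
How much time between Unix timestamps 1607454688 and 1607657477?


202789 seconds (56.3 hours / 2.35 days)

Difference = 1607657477 - 1607454688 = 202789 seconds
In hours: 202789 / 3600 ≈ 56.3
In days: 202789 / 86400 ≈ 2.35


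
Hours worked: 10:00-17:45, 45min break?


7h 0m (420 minutes)

Total time = (17×60+45) - (10×60+0)
= 1065 - 600 = 465 min
Minus break: 465 - 45 = 420 min
= 7h 0m


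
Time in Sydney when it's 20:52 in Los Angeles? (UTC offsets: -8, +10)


14:52 (next day)

Time difference = UTC+10 - UTC-8 = +18 hours
New hour = (20 + 18) mod 24
= 38 mod 24 = 14
Minutes unchanged → 14:52; 38 ≥ 24 → next day


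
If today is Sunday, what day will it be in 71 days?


Start: Sunday (index 6)
(6 + 71) mod 7
= 77 mod 7
= 0
Index 0 → Monday

Monday


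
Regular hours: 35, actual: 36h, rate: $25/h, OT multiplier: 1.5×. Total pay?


$912.50

Regular: 35h × $25 = $875.00
Overtime: 36 - 35 = 1h
OT pay: 1h × $25 × 1.5 = $37.50
Total = $875.00 + $37.50 = $912.50


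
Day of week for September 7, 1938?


Wednesday

Zeller's congruence:
q=7, m=9, k=38, j=19
h = (7 + ⌊13×10/5⌋ + 38 + ⌊38/4⌋ + ⌊19/4⌋ - 2×19) mod 7
= (7 + 26 + 38 + 9 + 4 - 38) mod 7
= 46 mod 7 = 4
h=4 → Wednesday


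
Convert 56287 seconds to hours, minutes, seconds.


15h 38m 7s

Hours: 56287 ÷ 3600 = 15 remainder 2287
Minutes: 2287 ÷ 60 = 38 remainder 7
Seconds: 7


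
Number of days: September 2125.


30 days

Month: September (month 9)
September has 30 days


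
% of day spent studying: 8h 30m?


35.4%

Time: 510 minutes
Day: 1440 minutes
Percentage = (510/1440) × 100 ≈ 35.4%


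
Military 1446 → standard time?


Hour: 14
14 - 12 = 2 → PM

2:46 PM


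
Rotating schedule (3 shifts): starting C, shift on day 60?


Shift B

Shifts: A, B, C
Start: C (index 2)
Day 60: (2 + 60 - 1) mod 3
= 61 mod 3
= 1
Index 1 → shift B


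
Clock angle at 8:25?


Hour hand = 8×30 + 25×0.5 = 252.5°
Minute hand = 25×6 = 150°
Difference = |252.5 - 150| = 102.5°

102.5°


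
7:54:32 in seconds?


Hours: 7 × 3600 = 25200
Minutes: 54 × 60 = 3240
Seconds: 32
Total = 25200 + 3240 + 32 = 28472

28472 seconds


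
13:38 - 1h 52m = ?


11:46

Start: 818 minutes from midnight
Subtract: 112 minutes
Remaining: 818 - 112 = 706
Hours: 11, Minutes: 46


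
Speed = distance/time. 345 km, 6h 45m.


51.1 km/h

Distance: 345 km
Time: 6h 45m = 405 min = 405/60 = 27/4 hours
Speed = 345 ÷ (27/4) = 345 × 4 / 27 = 1380/27 ≈ 51.1 km/h


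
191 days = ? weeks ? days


Weeks: 191 ÷ 7 = 27 remainder 2

27 weeks 2 days


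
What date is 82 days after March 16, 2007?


Start: March 16, 2007
Add 82 days
March 16 → April 1: 31 - 16 + 1 = 16 days (82 - 16 = 66 left)
April 1 → May 1: 30 - 1 + 1 = 30 days (66 - 30 = 36 left)
May 1 → June 1: 31 - 1 + 1 = 31 days (36 - 31 = 5 left)
June 1 + 5 = June 6, 2007

June 6, 2007


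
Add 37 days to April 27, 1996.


Start: April 27, 1996
Add 37 days
April 27 → May 1: 30 - 27 + 1 = 4 days (37 - 4 = 33 left)
May 1 → June 1: 31 - 1 + 1 = 31 days (33 - 31 = 2 left)
June 1 + 2 = June 3, 1996

June 3, 1996


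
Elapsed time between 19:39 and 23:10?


3h 31m

End time in minutes: 23×60 + 10 = 1390
Start time in minutes: 19×60 + 39 = 1179
Difference = 1390 - 1179 = 211 minutes
= 3 hours 31 minutes


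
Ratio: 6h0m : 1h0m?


6:1 (6.00)

Duration 1: 360 minutes
Duration 2: 60 minutes
Ratio = 360:60
GCD = 60
Simplified = 6:1
As a decimal: 6/1 = 6.00


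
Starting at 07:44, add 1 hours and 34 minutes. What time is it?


Start: 464 minutes from midnight
Add: 94 minutes
Total: 558 minutes
Hours: 558 ÷ 60 = 9 remainder 18

09:18


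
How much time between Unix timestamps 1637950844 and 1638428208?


477364 seconds (132.6 hours / 5.53 days)

Difference = 1638428208 - 1637950844 = 477364 seconds
In hours: 477364 / 3600 ≈ 132.6
In days: 477364 / 86400 ≈ 5.53


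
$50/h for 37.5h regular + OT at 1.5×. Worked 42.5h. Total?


Regular: 37.5h × $50 = $1875.00
Overtime: 42.5 - 37.5 = 5.0h
OT pay: 5.0h × $50 × 1.5 = $375.00
Total = $1875.00 + $375.00 = $2250.00

$2250.00


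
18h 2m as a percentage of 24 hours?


Total minutes: 18×60 + 2 = 1082
Day = 24×60 = 1440 minutes
Fraction = 1082/1440 ≈ 0.7514
As a percentage: 1082/1440 × 100 ≈ 75.14%

0.7514 (75.14%)


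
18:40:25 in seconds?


67225 seconds

Hours: 18 × 3600 = 64800
Minutes: 40 × 60 = 2400
Seconds: 25
Total = 64800 + 2400 + 25 = 67225


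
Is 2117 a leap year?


Rules: divisible by 4 AND (not by 100 OR by 400)
2117 ÷ 4 = 529 remainder 1 → not divisible by 4
Not divisible by 4 → not a leap year

No


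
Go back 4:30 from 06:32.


Start: 392 minutes from midnight
Subtract: 270 minutes
Remaining: 392 - 270 = 122
Hours: 2, Minutes: 2

02:02


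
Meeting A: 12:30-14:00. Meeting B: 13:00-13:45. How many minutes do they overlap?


Meeting A: 750-840 (in minutes from midnight)
Meeting B: 780-825
Overlap start = max(750, 780) = 780
Overlap end = min(840, 825) = 825
Overlap = max(0, 825 - 780) = 45 min

45 minutes


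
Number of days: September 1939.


30 days

Month: September (month 9)
September has 30 days


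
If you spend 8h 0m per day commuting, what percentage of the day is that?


Time: 480 minutes
Day: 1440 minutes
Percentage = (480/1440) × 100 ≈ 33.3%

33.3%


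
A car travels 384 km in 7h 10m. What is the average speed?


53.6 km/h

Distance: 384 km
Time: 7h 10m = 430 min = 430/60 = 43/6 hours
Speed = 384 ÷ (43/6) = 384 × 6 / 43 = 2304/43 ≈ 53.6 km/h


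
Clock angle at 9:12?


156.0°

Hour hand = 9×30 + 12×0.5 = 276.0°
Minute hand = 12×6 = 72°
Difference = |276.0 - 72| = 204.0°
Since > 180°: 360 - 204.0 = 156.0°


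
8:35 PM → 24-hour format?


Input: 8:35 PM
PM: 8 + 12 = 20

20:35


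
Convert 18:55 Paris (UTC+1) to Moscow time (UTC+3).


20:55

Time difference = UTC+3 - UTC+1 = +2 hours
New hour = (18 + 2) mod 24
= 20 mod 24 = 20
Minutes unchanged → 20:55


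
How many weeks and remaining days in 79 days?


11 weeks 2 days

Weeks: 79 ÷ 7 = 11 remainder 2


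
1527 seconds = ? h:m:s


Hours: 1527 ÷ 3600 = 0 remainder 1527
Minutes: 1527 ÷ 60 = 25 remainder 27
Seconds: 27

0h 25m 27s


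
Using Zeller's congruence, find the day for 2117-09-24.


Zeller's congruence:
q=24, m=9, k=17, j=21
h = (24 + ⌊13×10/5⌋ + 17 + ⌊17/4⌋ + ⌊21/4⌋ - 2×21) mod 7
= (24 + 26 + 17 + 4 + 5 - 42) mod 7
= 34 mod 7 = 6
h=6 → Friday

Friday


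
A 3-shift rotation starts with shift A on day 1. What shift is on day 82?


Shifts: A, B, C
Start: A (index 0)
Day 82: (0 + 82 - 1) mod 3
= 81 mod 3
= 0
Index 0 → shift A

Shift A


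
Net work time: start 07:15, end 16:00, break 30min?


Total time = (16×60+0) - (7×60+15)
= 960 - 435 = 525 min
Minus break: 525 - 30 = 495 min
= 8h 15m

8h 15m (495 minutes)


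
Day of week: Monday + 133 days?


Start: Monday (index 0)
(0 + 133) mod 7
= 133 mod 7
= 0
Index 0 → Monday

Monday


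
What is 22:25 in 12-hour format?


Hour: 22
22 - 12 = 10 → PM

10:25 PM


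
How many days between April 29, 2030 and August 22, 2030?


115 days

From April 29, 2030 to August 22, 2030
Rest of April 2030: 30 - 29 = 1
Full months: May 31, June 30, July 31
Days into August 2030: 22
Total = 1 + 31 + 30 + 31 + 22 = 115 days
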